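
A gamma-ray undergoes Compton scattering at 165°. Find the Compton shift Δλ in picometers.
4.7699 pm

Using the Compton scattering formula:
Δλ = λ_C(1 - cos θ)

where λ_C = h/(m_e·c) ≈ 2.4263 pm is the Compton wavelength of an electron.

For θ = 165°:
cos(165°) = -0.9659
1 - cos(165°) = 1.9659

Δλ = 2.4263 × 1.9659
Δλ = 4.7699 pm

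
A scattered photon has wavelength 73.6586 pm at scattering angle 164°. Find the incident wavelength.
68.9000 pm

From λ' = λ + Δλ, we have λ = λ' - Δλ

First calculate the Compton shift:
Δλ = λ_C(1 - cos θ)
Δλ = 2.4263 × (1 - cos(164°))
Δλ = 2.4263 × 1.9613
Δλ = 4.7586 pm

Initial wavelength:
λ = λ' - Δλ
λ = 73.6586 - 4.7586
λ = 68.9000 pm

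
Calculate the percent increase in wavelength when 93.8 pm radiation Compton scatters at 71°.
1.7445%

Calculate the Compton shift:
Δλ = λ_C(1 - cos(71°))
Δλ = 2.4263 × (1 - cos(71°))
Δλ = 2.4263 × 0.6744
Δλ = 1.6364 pm

Percentage change:
(Δλ/λ₀) × 100 = (1.6364/93.8) × 100
= 1.7445%

(Intermediate values are shown rounded; full precision is carried through to the final answer.)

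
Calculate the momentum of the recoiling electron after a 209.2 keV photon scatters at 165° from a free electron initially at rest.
1.7238e-22 kg·m/s

The electron is initially at rest, so by conservation of momentum:
p⃗_e = p⃗₀ − p⃗'  (incident photon momentum minus scattered photon momentum)

Photon momentum magnitudes (p = h/λ = E/c):
λ₀ = hc/E₀ = 5.9266 pm → p₀ = h/λ₀ = 1.1180e-22 kg·m/s
Δλ = λ_C(1 − cos 165°) = 4.7699 pm
λ' = 10.6965 pm → p' = h/λ' = 6.1946e-23 kg·m/s

The scattered photon makes angle θ = 165° with the incident direction, so by the law of cosines:
|p⃗_e|² = p₀² + p'² − 2p₀p'cos θ
|p⃗_e|² = (1.1180e-22)² + (6.1946e-23)² − 2·1.1180e-22·6.1946e-23·cos(165°)
|p⃗_e| = 1.7238e-22 kg·m/s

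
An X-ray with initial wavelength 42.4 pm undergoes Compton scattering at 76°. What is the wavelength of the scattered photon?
44.2393 pm

Using the Compton scattering formula:
λ' = λ + Δλ = λ + λ_C(1 - cos θ)

Given:
- Initial wavelength λ = 42.4 pm
- Scattering angle θ = 76°
- Compton wavelength λ_C ≈ 2.4263 pm

Calculate the shift:
Δλ = 2.4263 × (1 - cos(76°))
Δλ = 2.4263 × 0.7581
Δλ = 1.8393 pm

Final wavelength:
λ' = 42.4 + 1.8393 = 44.2393 pm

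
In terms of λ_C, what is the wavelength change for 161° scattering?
1.9455 λ_C

The Compton shift formula is:
Δλ = λ_C(1 - cos θ)

Dividing both sides by λ_C:
Δλ/λ_C = 1 - cos θ

For θ = 161°:
Δλ/λ_C = 1 - cos(161°)
Δλ/λ_C = 1 - -0.9455
Δλ/λ_C = 1.9455

This means the shift is 1.9455 × λ_C = 4.7204 pm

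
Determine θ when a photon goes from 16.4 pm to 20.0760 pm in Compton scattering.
121.00°

First find the wavelength shift:
Δλ = λ' - λ = 20.0760 - 16.4 = 3.6760 pm

Using Δλ = λ_C(1 - cos θ), with λ_C = h/(m_e·c) ≈ 2.42631024 pm:
cos θ = 1 - Δλ/λ_C
cos θ = 1 - 3.6760/2.42631024
cos θ = -0.515058

θ = arccos(-0.515058)
θ = 121.00°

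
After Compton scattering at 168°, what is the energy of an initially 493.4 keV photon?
169.5521 keV

First convert energy to wavelength:
λ = hc/E, with hc ≈ 1239.842 keV·pm (i.e. 1239.842 eV·nm)

For E = 493.4 keV = 493400 eV:
λ = 1239.842 keV·pm / 493.4 keV
λ = 2.5129 pm

Calculate the Compton shift:
Δλ = λ_C(1 - cos(168°)) = 2.4263 × 1.9781
Δλ = 4.7996 pm

Final wavelength:
λ' = 2.5129 + 4.7996 = 7.3125 pm

Final energy:
E' = hc/λ' = 1239.842 / 7.3125 = 169.5521 keV

(Intermediate values are shown rounded; full precision is carried through to the final answer.)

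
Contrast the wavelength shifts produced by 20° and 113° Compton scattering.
113° produces the larger shift by a factor of 23.061

Calculate both shifts using Δλ = λ_C(1 - cos θ):

For θ₁ = 20°:
Δλ₁ = 2.4263 × (1 - cos(20°))
Δλ₁ = 2.4263 × 0.0603
Δλ₁ = 0.1463 pm

For θ₂ = 113°:
Δλ₂ = 2.4263 × (1 - cos(113°))
Δλ₂ = 2.4263 × 1.3907
Δλ₂ = 3.3743 pm

The 113° angle produces the larger shift.
Ratio: 3.3743/0.1463 = 23.061

(Intermediate values are shown rounded; full precision is carried through to the final answer.)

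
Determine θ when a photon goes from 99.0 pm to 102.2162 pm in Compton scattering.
109.00°

First find the wavelength shift:
Δλ = λ' - λ = 102.2162 - 99.0 = 3.2162 pm

Using Δλ = λ_C(1 - cos θ), with λ_C = h/(m_e·c) ≈ 2.42631024 pm:
cos θ = 1 - Δλ/λ_C
cos θ = 1 - 3.2162/2.42631024
cos θ = -0.325552

θ = arccos(-0.325552)
θ = 109.00°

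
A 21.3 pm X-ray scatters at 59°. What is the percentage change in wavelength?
5.5243%

Calculate the Compton shift:
Δλ = λ_C(1 - cos(59°))
Δλ = 2.4263 × (1 - cos(59°))
Δλ = 2.4263 × 0.4850
Δλ = 1.1767 pm

Percentage change:
(Δλ/λ₀) × 100 = (1.1767/21.3) × 100
= 5.5243%

(Intermediate values are shown rounded; full precision is carried through to the final answer.)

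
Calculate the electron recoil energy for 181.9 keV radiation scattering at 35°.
11.0018 keV

By energy conservation: K_e = E_initial - E_final

First find the scattered photon energy:
Initial wavelength: λ = hc/E = 6.8161 pm
Compton shift: Δλ = λ_C(1 - cos(35°)) = 0.4388 pm
Final wavelength: λ' = 6.8161 + 0.4388 = 7.2549 pm
Final photon energy: E' = hc/λ' = 170.8982 keV

Electron kinetic energy:
K_e = E - E' = 181.9000 - 170.8982 = 11.0018 keV

(Intermediate values are shown rounded; full precision is carried through to the final answer.)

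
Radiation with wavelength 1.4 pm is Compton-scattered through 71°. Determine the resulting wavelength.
3.0364 pm

Using the Compton scattering formula:
λ' = λ + Δλ = λ + λ_C(1 - cos θ)

Given:
- Initial wavelength λ = 1.4 pm
- Scattering angle θ = 71°
- Compton wavelength λ_C ≈ 2.4263 pm

Calculate the shift:
Δλ = 2.4263 × (1 - cos(71°))
Δλ = 2.4263 × 0.6744
Δλ = 1.6364 pm

Final wavelength:
λ' = 1.4 + 1.6364 = 3.0364 pm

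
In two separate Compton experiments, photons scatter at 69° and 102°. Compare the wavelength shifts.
102° produces the larger shift by a factor of 1.883

Calculate both shifts using Δλ = λ_C(1 - cos θ):

For θ₁ = 69°:
Δλ₁ = 2.4263 × (1 - cos(69°))
Δλ₁ = 2.4263 × 0.6416
Δλ₁ = 1.5568 pm

For θ₂ = 102°:
Δλ₂ = 2.4263 × (1 - cos(102°))
Δλ₂ = 2.4263 × 1.2079
Δλ₂ = 2.9308 pm

The 102° angle produces the larger shift.
Ratio: 2.9308/1.5568 = 1.883

(Intermediate values are shown rounded; full precision is carried through to the final answer.)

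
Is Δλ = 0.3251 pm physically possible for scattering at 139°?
No, inconsistent

Calculate the expected shift for θ = 139°:

Δλ_expected = λ_C(1 - cos(139°))
Δλ_expected = 2.4263 × (1 - cos(139°))
Δλ_expected = 2.4263 × 1.7547
Δλ_expected = 4.2575 pm

Given shift: 0.3251 pm
Expected shift: 4.2575 pm
Difference: 3.9324 pm

The values do not match. The given shift corresponds to θ ≈ 30.0°, not 139°.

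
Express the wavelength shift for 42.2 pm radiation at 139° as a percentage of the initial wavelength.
10.0888%

Calculate the Compton shift:
Δλ = λ_C(1 - cos(139°))
Δλ = 2.4263 × (1 - cos(139°))
Δλ = 2.4263 × 1.7547
Δλ = 4.2575 pm

Percentage change:
(Δλ/λ₀) × 100 = (4.2575/42.2) × 100
= 10.0888%

(Intermediate values are shown rounded; full precision is carried through to the final answer.)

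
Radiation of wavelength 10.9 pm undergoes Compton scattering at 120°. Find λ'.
14.5395 pm

Using the Compton formula: λ' = λ + λ_C(1 − cos θ)

For θ = 120°, cos θ = -1/2 (exact) = -0.5000, so:
1 − cos 120° = 1 − (-1/2) = 1.5000

Δλ = λ_C × 1.5000 = 2.4263 × 1.5000 = 3.6395 pm

λ' = 10.9 + 3.6395 = 14.5395 pm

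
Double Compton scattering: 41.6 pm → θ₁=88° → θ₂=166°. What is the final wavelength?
48.7222 pm

Apply Compton shift twice:

First scattering at θ₁ = 88°:
Δλ₁ = λ_C(1 - cos(88°))
Δλ₁ = 2.4263 × 0.9651
Δλ₁ = 2.3416 pm

After first scattering:
λ₁ = 41.6 + 2.3416 = 43.9416 pm

Second scattering at θ₂ = 166°:
Δλ₂ = λ_C(1 - cos(166°))
Δλ₂ = 2.4263 × 1.9703
Δλ₂ = 4.7805 pm

Final wavelength:
λ₂ = 43.9416 + 4.7805 = 48.7222 pm

Total shift: Δλ_total = 2.3416 + 4.7805 = 7.1222 pm

(Intermediate values are shown rounded; full precision is carried through to the final answer.)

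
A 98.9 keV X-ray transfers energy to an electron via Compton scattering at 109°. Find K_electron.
20.1927 keV

By energy conservation: K_e = E_initial - E_final

First find the scattered photon energy:
Initial wavelength: λ = hc/E = 12.5363 pm
Compton shift: Δλ = λ_C(1 - cos(109°)) = 3.2162 pm
Final wavelength: λ' = 12.5363 + 3.2162 = 15.7526 pm
Final photon energy: E' = hc/λ' = 78.7073 keV

Electron kinetic energy:
K_e = E - E' = 98.9000 - 78.7073 = 20.1927 keV

(Intermediate values are shown rounded; full precision is carried through to the final answer.)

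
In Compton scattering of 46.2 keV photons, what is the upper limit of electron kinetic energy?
7.0747 keV

Maximum energy transfer occurs at θ = 180° (backscattering).

Initial photon: E₀ = 46.2 keV → λ₀ = 26.8364 pm

Maximum Compton shift (at 180°):
Δλ_max = 2λ_C = 2 × 2.4263 = 4.8526 pm

Final wavelength:
λ' = 26.8364 + 4.8526 = 31.6890 pm

Minimum photon energy (maximum energy to electron):
E'_min = hc/λ' = 39.1253 keV

Maximum electron kinetic energy:
K_max = E₀ - E'_min = 46.2000 - 39.1253 = 7.0747 keV

(Intermediate values are shown rounded; full precision is carried through to the final answer.)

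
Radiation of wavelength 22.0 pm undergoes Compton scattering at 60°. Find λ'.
23.2132 pm

Using the Compton formula: λ' = λ + λ_C(1 − cos θ)

For θ = 60°, cos θ = 1/2 (exact) = 0.5000, so:
1 − cos 60° = 1 − (1/2) = 0.5000

Δλ = λ_C × 0.5000 = 2.4263 × 0.5000 = 1.2132 pm

λ' = 22.0 + 1.2132 = 23.2132 pm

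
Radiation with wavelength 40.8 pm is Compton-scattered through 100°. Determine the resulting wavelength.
43.6476 pm

Using the Compton scattering formula:
λ' = λ + Δλ = λ + λ_C(1 - cos θ)

Given:
- Initial wavelength λ = 40.8 pm
- Scattering angle θ = 100°
- Compton wavelength λ_C ≈ 2.4263 pm

Calculate the shift:
Δλ = 2.4263 × (1 - cos(100°))
Δλ = 2.4263 × 1.1736
Δλ = 2.8476 pm

Final wavelength:
λ' = 40.8 + 2.8476 = 43.6476 pm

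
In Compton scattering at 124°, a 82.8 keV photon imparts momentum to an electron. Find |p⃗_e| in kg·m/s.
7.0387e-23 kg·m/s

The electron is initially at rest, so by conservation of momentum:
p⃗_e = p⃗₀ − p⃗'  (incident photon momentum minus scattered photon momentum)

Photon momentum magnitudes (p = h/λ = E/c):
λ₀ = hc/E₀ = 14.9739 pm → p₀ = h/λ₀ = 4.4251e-23 kg·m/s
Δλ = λ_C(1 − cos 124°) = 3.7831 pm
λ' = 18.7570 pm → p' = h/λ' = 3.5326e-23 kg·m/s

The scattered photon makes angle θ = 124° with the incident direction, so by the law of cosines:
|p⃗_e|² = p₀² + p'² − 2p₀p'cos θ
|p⃗_e|² = (4.4251e-23)² + (3.5326e-23)² − 2·4.4251e-23·3.5326e-23·cos(124°)
|p⃗_e| = 7.0387e-23 kg·m/s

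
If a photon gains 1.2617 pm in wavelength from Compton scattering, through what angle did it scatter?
61.32°

From the Compton formula Δλ = λ_C(1 - cos θ), we can solve for θ:

cos θ = 1 - Δλ/λ_C

Given:
- Δλ = 1.2617 pm
- λ_C = h/(m_e·c) ≈ 2.42631024 pm

cos θ = 1 - 1.2617/2.42631024
cos θ = 1 - 0.520008
cos θ = 0.479992

θ = arccos(0.479992)
θ = 61.32°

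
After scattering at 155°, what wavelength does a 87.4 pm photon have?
92.0253 pm

Using the Compton scattering formula:
λ' = λ + Δλ = λ + λ_C(1 - cos θ)

Given:
- Initial wavelength λ = 87.4 pm
- Scattering angle θ = 155°
- Compton wavelength λ_C ≈ 2.4263 pm

Calculate the shift:
Δλ = 2.4263 × (1 - cos(155°))
Δλ = 2.4263 × 1.9063
Δλ = 4.6253 pm

Final wavelength:
λ' = 87.4 + 4.6253 = 92.0253 pm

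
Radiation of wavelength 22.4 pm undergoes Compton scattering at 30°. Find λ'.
22.7251 pm

Using the Compton formula: λ' = λ + λ_C(1 − cos θ)

For θ = 30°, cos θ = √3/2 (exact) ≈ 0.8660, so:
1 − cos 30° = 1 − (√3/2) ≈ 0.1340

Δλ = λ_C × 0.1340 = 2.4263 × 0.1340 = 0.3251 pm

λ' = 22.4 + 0.3251 = 22.7251 pm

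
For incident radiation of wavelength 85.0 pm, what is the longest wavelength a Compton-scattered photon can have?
89.8526 pm (at θ = 180°)

The Compton shift is Δλ = λ_C(1 − cos θ).

Since cos θ ranges from −1 to 1, the factor (1 − cos θ) ranges from 0 to 2; the maximum shift occurs at θ = 180° (backscattering):
Δλ_max = 2λ_C = 2 × 2.4263 pm = 4.8526 pm

Maximum scattered wavelength:
λ'_max = λ₀ + Δλ_max = 85.0 + 4.8526 = 89.8526 pm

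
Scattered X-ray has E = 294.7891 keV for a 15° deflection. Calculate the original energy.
300.7000 keV

Convert final energy to wavelength (hc ≈ 1239.842 keV·pm):
λ' = hc/E' = 1239.842 / 294.7891 = 4.2059 pm

Calculate the Compton shift:
Δλ = λ_C(1 - cos(15°))
Δλ = 2.4263 × (1 - cos(15°))
Δλ = 0.0827 pm

Initial wavelength:
λ = λ' - Δλ = 4.2059 - 0.0827 = 4.1232 pm

Initial energy:
E = hc/λ = 1239.842 / 4.1232 = 300.7000 keV

(Intermediate values are shown rounded; full precision is carried through to the final answer.)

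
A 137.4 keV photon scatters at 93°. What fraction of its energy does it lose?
0.2206 (or 22.06%)

Calculate initial and final photon energies:

Initial: E₀ = 137.4 keV → λ₀ = 9.0236 pm
Compton shift: Δλ = 2.5533 pm
Final wavelength: λ' = 11.5769 pm
Final energy: E' = 107.0963 keV

Fractional energy loss:
(E₀ - E')/E₀ = (137.4000 - 107.0963)/137.4000
= 30.3037/137.4000
= 0.2206
= 22.06%

(Intermediate values are shown rounded; full precision is carried through to the final answer.)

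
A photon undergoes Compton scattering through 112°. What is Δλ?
3.3352 pm

Using the Compton scattering formula:
Δλ = λ_C(1 - cos θ)

where λ_C = h/(m_e·c) ≈ 2.4263 pm is the Compton wavelength of an electron.

For θ = 112°:
cos(112°) = -0.3746
1 - cos(112°) = 1.3746

Δλ = 2.4263 × 1.3746
Δλ = 3.3352 pm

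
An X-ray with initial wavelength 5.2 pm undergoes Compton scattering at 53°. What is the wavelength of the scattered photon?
6.1661 pm

Using the Compton scattering formula:
λ' = λ + Δλ = λ + λ_C(1 - cos θ)

Given:
- Initial wavelength λ = 5.2 pm
- Scattering angle θ = 53°
- Compton wavelength λ_C ≈ 2.4263 pm

Calculate the shift:
Δλ = 2.4263 × (1 - cos(53°))
Δλ = 2.4263 × 0.3982
Δλ = 0.9661 pm

Final wavelength:
λ' = 5.2 + 0.9661 = 6.1661 pm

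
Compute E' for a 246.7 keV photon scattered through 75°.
181.6873 keV

First convert energy to wavelength:
λ = hc/E, with hc ≈ 1239.842 keV·pm (i.e. 1239.842 eV·nm)

For E = 246.7 keV = 246700 eV:
λ = 1239.842 keV·pm / 246.7 keV
λ = 5.0257 pm

Calculate the Compton shift:
Δλ = λ_C(1 - cos(75°)) = 2.4263 × 0.7412
Δλ = 1.7983 pm

Final wavelength:
λ' = 5.0257 + 1.7983 = 6.8240 pm

Final energy:
E' = hc/λ' = 1239.842 / 6.8240 = 181.6873 keV

(Intermediate values are shown rounded; full precision is carried through to the final answer.)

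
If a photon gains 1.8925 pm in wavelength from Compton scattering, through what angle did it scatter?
77.29°

From the Compton formula Δλ = λ_C(1 - cos θ), we can solve for θ:

cos θ = 1 - Δλ/λ_C

Given:
- Δλ = 1.8925 pm
- λ_C = h/(m_e·c) ≈ 2.42631024 pm

cos θ = 1 - 1.8925/2.42631024
cos θ = 1 - 0.779991
cos θ = 0.220009

θ = arccos(0.220009)
θ = 77.29°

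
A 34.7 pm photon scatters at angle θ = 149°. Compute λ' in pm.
39.2061 pm

Using the Compton scattering formula:
λ' = λ + Δλ = λ + λ_C(1 - cos θ)

Given:
- Initial wavelength λ = 34.7 pm
- Scattering angle θ = 149°
- Compton wavelength λ_C ≈ 2.4263 pm

Calculate the shift:
Δλ = 2.4263 × (1 - cos(149°))
Δλ = 2.4263 × 1.8572
Δλ = 4.5061 pm

Final wavelength:
λ' = 34.7 + 4.5061 = 39.2061 pm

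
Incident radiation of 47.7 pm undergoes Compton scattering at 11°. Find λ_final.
47.7446 pm

Using the Compton scattering formula:
λ' = λ + Δλ = λ + λ_C(1 - cos θ)

Given:
- Initial wavelength λ = 47.7 pm
- Scattering angle θ = 11°
- Compton wavelength λ_C ≈ 2.4263 pm

Calculate the shift:
Δλ = 2.4263 × (1 - cos(11°))
Δλ = 2.4263 × 0.0184
Δλ = 0.0446 pm

Final wavelength:
λ' = 47.7 + 0.0446 = 47.7446 pm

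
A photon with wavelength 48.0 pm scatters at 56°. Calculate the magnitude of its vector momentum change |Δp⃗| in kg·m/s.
1.2823e-23 kg·m/s

Photon momentum magnitude is p = h/λ.

Initial momentum:
p₀ = h/λ = 6.6261e-34/4.8000e-11 = 1.3804e-23 kg·m/s

After scattering:
λ' = λ + Δλ = 48.0 + 1.0695 = 49.0695 pm
p' = h/λ' = 6.6261e-34/4.9070e-11 = 1.3503e-23 kg·m/s

Momentum is a vector; the scattered photon's direction makes angle θ = 56° with the incident direction. The magnitude of the vector change Δp⃗ = p⃗₀ − p⃗' is found from the law of cosines:
|Δp⃗|² = p₀² + p'² − 2p₀p'cos θ
|Δp⃗|² = (1.3804e-23)² + (1.3503e-23)² − 2·1.3804e-23·1.3503e-23·cos(56°)
|Δp⃗| = 1.2823e-23 kg·m/s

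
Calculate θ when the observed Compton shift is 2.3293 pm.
87.71°

From the Compton formula Δλ = λ_C(1 - cos θ), we can solve for θ:

cos θ = 1 - Δλ/λ_C

Given:
- Δλ = 2.3293 pm
- λ_C = h/(m_e·c) ≈ 2.42631024 pm

cos θ = 1 - 2.3293/2.42631024
cos θ = 1 - 0.960017
cos θ = 0.039983

θ = arccos(0.039983)
θ = 87.71°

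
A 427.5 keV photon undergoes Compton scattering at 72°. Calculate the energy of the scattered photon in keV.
270.8998 keV

First convert energy to wavelength:
λ = hc/E, with hc ≈ 1239.842 keV·pm (i.e. 1239.842 eV·nm)

For E = 427.5 keV = 427500 eV:
λ = 1239.842 keV·pm / 427.5 keV
λ = 2.9002 pm

Calculate the Compton shift:
Δλ = λ_C(1 - cos(72°)) = 2.4263 × 0.6910
Δλ = 1.6765 pm

Final wavelength:
λ' = 2.9002 + 1.6765 = 4.5768 pm

Final energy:
E' = hc/λ' = 1239.842 / 4.5768 = 270.8998 keV

(Intermediate values are shown rounded; full precision is carried through to the final answer.)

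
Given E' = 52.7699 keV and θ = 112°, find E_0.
61.5000 keV

Convert final energy to wavelength (hc ≈ 1239.842 keV·pm):
λ' = hc/E' = 1239.842 / 52.7699 = 23.4952 pm

Calculate the Compton shift:
Δλ = λ_C(1 - cos(112°))
Δλ = 2.4263 × (1 - cos(112°))
Δλ = 3.3352 pm

Initial wavelength:
λ = λ' - Δλ = 23.4952 - 3.3352 = 20.1600 pm

Initial energy:
E = hc/λ = 1239.842 / 20.1600 = 61.5000 keV

(Intermediate values are shown rounded; full precision is carried through to the final answer.)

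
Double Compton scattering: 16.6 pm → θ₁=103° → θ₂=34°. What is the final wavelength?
19.9869 pm

Apply Compton shift twice:

First scattering at θ₁ = 103°:
Δλ₁ = λ_C(1 - cos(103°))
Δλ₁ = 2.4263 × 1.2250
Δλ₁ = 2.9721 pm

After first scattering:
λ₁ = 16.6 + 2.9721 = 19.5721 pm

Second scattering at θ₂ = 34°:
Δλ₂ = λ_C(1 - cos(34°))
Δλ₂ = 2.4263 × 0.1710
Δλ₂ = 0.4148 pm

Final wavelength:
λ₂ = 19.5721 + 0.4148 = 19.9869 pm

Total shift: Δλ_total = 2.9721 + 0.4148 = 3.3869 pm

(Intermediate values are shown rounded; full precision is carried through to the final answer.)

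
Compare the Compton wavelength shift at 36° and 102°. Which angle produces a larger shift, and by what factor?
102° produces the larger shift by a factor of 6.325

Calculate both shifts using Δλ = λ_C(1 - cos θ):

For θ₁ = 36°:
Δλ₁ = 2.4263 × (1 - cos(36°))
Δλ₁ = 2.4263 × 0.1910
Δλ₁ = 0.4634 pm

For θ₂ = 102°:
Δλ₂ = 2.4263 × (1 - cos(102°))
Δλ₂ = 2.4263 × 1.2079
Δλ₂ = 2.9308 pm

The 102° angle produces the larger shift.
Ratio: 2.9308/0.4634 = 6.325

(Intermediate values are shown rounded; full precision is carried through to the final answer.)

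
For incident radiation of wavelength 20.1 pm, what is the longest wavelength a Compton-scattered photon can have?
24.9526 pm (at θ = 180°)

The Compton shift is Δλ = λ_C(1 − cos θ).

Since cos θ ranges from −1 to 1, the factor (1 − cos θ) ranges from 0 to 2; the maximum shift occurs at θ = 180° (backscattering):
Δλ_max = 2λ_C = 2 × 2.4263 pm = 4.8526 pm

Maximum scattered wavelength:
λ'_max = λ₀ + Δλ_max = 20.1 + 4.8526 = 24.9526 pm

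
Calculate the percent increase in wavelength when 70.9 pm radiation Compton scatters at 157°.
6.5723%

Calculate the Compton shift:
Δλ = λ_C(1 - cos(157°))
Δλ = 2.4263 × (1 - cos(157°))
Δλ = 2.4263 × 1.9205
Δλ = 4.6597 pm

Percentage change:
(Δλ/λ₀) × 100 = (4.6597/70.9) × 100
= 6.5723%

(Intermediate values are shown rounded; full precision is carried through to the final answer.)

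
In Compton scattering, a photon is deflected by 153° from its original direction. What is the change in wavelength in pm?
4.5882 pm

Using the Compton scattering formula:
Δλ = λ_C(1 - cos θ)

where λ_C = h/(m_e·c) ≈ 2.4263 pm is the Compton wavelength of an electron.

For θ = 153°:
cos(153°) = -0.8910
1 - cos(153°) = 1.8910

Δλ = 2.4263 × 1.8910
Δλ = 4.5882 pm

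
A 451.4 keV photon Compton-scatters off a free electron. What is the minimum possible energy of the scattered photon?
163.1526 keV (at θ = 180°)

The scattered photon has minimum energy when its wavelength is maximum, i.e., when the Compton shift Δλ = λ_C(1 − cos θ) is maximum. This occurs at θ = 180° (backscattering), giving Δλ_max = 2λ_C = 4.8526 pm.

Initial wavelength: λ₀ = hc/E₀ = 2.7467 pm
Maximum final wavelength: λ'_max = λ₀ + 2λ_C = 2.7467 + 4.8526 = 7.5993 pm
Minimum final energy: E'_min = hc/λ'_max = 163.1526 keV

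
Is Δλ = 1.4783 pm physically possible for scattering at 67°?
Yes, consistent

Calculate the expected shift for θ = 67°:

Δλ_expected = λ_C(1 - cos(67°))
Δλ_expected = 2.4263 × (1 - cos(67°))
Δλ_expected = 2.4263 × 0.6093
Δλ_expected = 1.4783 pm

Given shift: 1.4783 pm
Expected shift: 1.4783 pm
Difference: 0.0000 pm

The values match. This is consistent with Compton scattering at the stated angle.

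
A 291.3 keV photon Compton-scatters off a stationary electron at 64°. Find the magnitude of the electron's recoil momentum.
1.4848e-22 kg·m/s

The electron is initially at rest, so by conservation of momentum:
p⃗_e = p⃗₀ − p⃗'  (incident photon momentum minus scattered photon momentum)

Photon momentum magnitudes (p = h/λ = E/c):
λ₀ = hc/E₀ = 4.2562 pm → p₀ = h/λ₀ = 1.5568e-22 kg·m/s
Δλ = λ_C(1 − cos 64°) = 1.3627 pm
λ' = 5.6189 pm → p' = h/λ' = 1.1792e-22 kg·m/s

The scattered photon makes angle θ = 64° with the incident direction, so by the law of cosines:
|p⃗_e|² = p₀² + p'² − 2p₀p'cos θ
|p⃗_e|² = (1.5568e-22)² + (1.1792e-22)² − 2·1.5568e-22·1.1792e-22·cos(64°)
|p⃗_e| = 1.4848e-22 kg·m/s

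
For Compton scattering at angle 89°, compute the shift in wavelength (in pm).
2.3840 pm

Using the Compton scattering formula:
Δλ = λ_C(1 - cos θ)

where λ_C = h/(m_e·c) ≈ 2.4263 pm is the Compton wavelength of an electron.

For θ = 89°:
cos(89°) = 0.0175
1 - cos(89°) = 0.9825

Δλ = 2.4263 × 0.9825
Δλ = 2.3840 pm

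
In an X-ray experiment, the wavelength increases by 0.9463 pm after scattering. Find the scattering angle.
52.41°

From the Compton formula Δλ = λ_C(1 - cos θ), we can solve for θ:

cos θ = 1 - Δλ/λ_C

Given:
- Δλ = 0.9463 pm
- λ_C = h/(m_e·c) ≈ 2.42631024 pm

cos θ = 1 - 0.9463/2.42631024
cos θ = 1 - 0.390016
cos θ = 0.609984

θ = arccos(0.609984)
θ = 52.41°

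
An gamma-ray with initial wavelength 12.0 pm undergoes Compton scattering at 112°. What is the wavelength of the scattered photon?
15.3352 pm

Using the Compton scattering formula:
λ' = λ + Δλ = λ + λ_C(1 - cos θ)

Given:
- Initial wavelength λ = 12.0 pm
- Scattering angle θ = 112°
- Compton wavelength λ_C ≈ 2.4263 pm

Calculate the shift:
Δλ = 2.4263 × (1 - cos(112°))
Δλ = 2.4263 × 1.3746
Δλ = 3.3352 pm

Final wavelength:
λ' = 12.0 + 3.3352 = 15.3352 pm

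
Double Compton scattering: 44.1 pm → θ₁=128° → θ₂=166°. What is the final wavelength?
52.8006 pm

Apply Compton shift twice:

First scattering at θ₁ = 128°:
Δλ₁ = λ_C(1 - cos(128°))
Δλ₁ = 2.4263 × 1.6157
Δλ₁ = 3.9201 pm

After first scattering:
λ₁ = 44.1 + 3.9201 = 48.0201 pm

Second scattering at θ₂ = 166°:
Δλ₂ = λ_C(1 - cos(166°))
Δλ₂ = 2.4263 × 1.9703
Δλ₂ = 4.7805 pm

Final wavelength:
λ₂ = 48.0201 + 4.7805 = 52.8006 pm

Total shift: Δλ_total = 3.9201 + 4.7805 = 8.7006 pm

(Intermediate values are shown rounded; full precision is carried through to the final answer.)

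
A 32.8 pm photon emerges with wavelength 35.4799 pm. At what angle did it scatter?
96.00°

First find the wavelength shift:
Δλ = λ' - λ = 35.4799 - 32.8 = 2.6799 pm

Using Δλ = λ_C(1 - cos θ), with λ_C = h/(m_e·c) ≈ 2.42631024 pm:
cos θ = 1 - Δλ/λ_C
cos θ = 1 - 2.6799/2.42631024
cos θ = -0.104517

θ = arccos(-0.104517)
θ = 96.00°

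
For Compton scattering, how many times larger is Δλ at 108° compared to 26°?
108° produces the larger shift by a factor of 12.934

Calculate both shifts using Δλ = λ_C(1 - cos θ):

For θ₁ = 26°:
Δλ₁ = 2.4263 × (1 - cos(26°))
Δλ₁ = 2.4263 × 0.1012
Δλ₁ = 0.2456 pm

For θ₂ = 108°:
Δλ₂ = 2.4263 × (1 - cos(108°))
Δλ₂ = 2.4263 × 1.3090
Δλ₂ = 3.1761 pm

The 108° angle produces the larger shift.
Ratio: 3.1761/0.2456 = 12.934

(Intermediate values are shown rounded; full precision is carried through to the final answer.)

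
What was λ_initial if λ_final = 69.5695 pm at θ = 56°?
68.5000 pm

From λ' = λ + Δλ, we have λ = λ' - Δλ

First calculate the Compton shift:
Δλ = λ_C(1 - cos θ)
Δλ = 2.4263 × (1 - cos(56°))
Δλ = 2.4263 × 0.4408
Δλ = 1.0695 pm

Initial wavelength:
λ = λ' - Δλ
λ = 69.5695 - 1.0695
λ = 68.5000 pm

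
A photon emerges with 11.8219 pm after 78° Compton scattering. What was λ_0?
9.9000 pm

From λ' = λ + Δλ, we have λ = λ' - Δλ

First calculate the Compton shift:
Δλ = λ_C(1 - cos θ)
Δλ = 2.4263 × (1 - cos(78°))
Δλ = 2.4263 × 0.7921
Δλ = 1.9219 pm

Initial wavelength:
λ = λ' - Δλ
λ = 11.8219 - 1.9219
λ = 9.9000 pm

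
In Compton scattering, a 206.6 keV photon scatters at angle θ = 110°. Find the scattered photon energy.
133.9309 keV

First convert energy to wavelength:
λ = hc/E, with hc ≈ 1239.842 keV·pm (i.e. 1239.842 eV·nm)

For E = 206.6 keV = 206600 eV:
λ = 1239.842 keV·pm / 206.6 keV
λ = 6.0012 pm

Calculate the Compton shift:
Δλ = λ_C(1 - cos(110°)) = 2.4263 × 1.3420
Δλ = 3.2562 pm

Final wavelength:
λ' = 6.0012 + 3.2562 = 9.2573 pm

Final energy:
E' = hc/λ' = 1239.842 / 9.2573 = 133.9309 keV

(Intermediate values are shown rounded; full precision is carried through to the final answer.)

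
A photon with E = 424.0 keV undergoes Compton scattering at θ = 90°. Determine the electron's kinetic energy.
192.2740 keV

By energy conservation: K_e = E_initial - E_final

First find the scattered photon energy:
Initial wavelength: λ = hc/E = 2.9242 pm
Compton shift: Δλ = λ_C(1 - cos(90°)) = 2.4263 pm
Final wavelength: λ' = 2.9242 + 2.4263 = 5.3505 pm
Final photon energy: E' = hc/λ' = 231.7260 keV

Electron kinetic energy:
K_e = E - E' = 424.0000 - 231.7260 = 192.2740 keV

(Intermediate values are shown rounded; full precision is carried through to the final answer.)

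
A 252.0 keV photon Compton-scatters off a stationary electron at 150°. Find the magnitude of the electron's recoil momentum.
1.9854e-22 kg·m/s

The electron is initially at rest, so by conservation of momentum:
p⃗_e = p⃗₀ − p⃗'  (incident photon momentum minus scattered photon momentum)

Photon momentum magnitudes (p = h/λ = E/c):
λ₀ = hc/E₀ = 4.9200 pm → p₀ = h/λ₀ = 1.3468e-22 kg·m/s
Δλ = λ_C(1 − cos 150°) = 4.5276 pm
λ' = 9.4476 pm → p' = h/λ' = 7.0135e-23 kg·m/s

The scattered photon makes angle θ = 150° with the incident direction, so by the law of cosines:
|p⃗_e|² = p₀² + p'² − 2p₀p'cos θ
|p⃗_e|² = (1.3468e-22)² + (7.0135e-23)² − 2·1.3468e-22·7.0135e-23·cos(150°)
|p⃗_e| = 1.9854e-22 kg·m/s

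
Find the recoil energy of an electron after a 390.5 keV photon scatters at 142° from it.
225.4799 keV

By energy conservation: K_e = E_initial - E_final

First find the scattered photon energy:
Initial wavelength: λ = hc/E = 3.1750 pm
Compton shift: Δλ = λ_C(1 - cos(142°)) = 4.3383 pm
Final wavelength: λ' = 3.1750 + 4.3383 = 7.5133 pm
Final photon energy: E' = hc/λ' = 165.0201 keV

Electron kinetic energy:
K_e = E - E' = 390.5000 - 165.0201 = 225.4799 keV

(Intermediate values are shown rounded; full precision is carried through to the final answer.)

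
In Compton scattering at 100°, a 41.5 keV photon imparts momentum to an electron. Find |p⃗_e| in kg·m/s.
3.2525e-23 kg·m/s

The electron is initially at rest, so by conservation of momentum:
p⃗_e = p⃗₀ − p⃗'  (incident photon momentum minus scattered photon momentum)

Photon momentum magnitudes (p = h/λ = E/c):
λ₀ = hc/E₀ = 29.8757 pm → p₀ = h/λ₀ = 2.2179e-23 kg·m/s
Δλ = λ_C(1 − cos 100°) = 2.8476 pm
λ' = 32.7233 pm → p' = h/λ' = 2.0249e-23 kg·m/s

The scattered photon makes angle θ = 100° with the incident direction, so by the law of cosines:
|p⃗_e|² = p₀² + p'² − 2p₀p'cos θ
|p⃗_e|² = (2.2179e-23)² + (2.0249e-23)² − 2·2.2179e-23·2.0249e-23·cos(100°)
|p⃗_e| = 3.2525e-23 kg·m/s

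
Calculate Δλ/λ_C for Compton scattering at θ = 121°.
1.5150 λ_C

The Compton shift formula is:
Δλ = λ_C(1 - cos θ)

Dividing both sides by λ_C:
Δλ/λ_C = 1 - cos θ

For θ = 121°:
Δλ/λ_C = 1 - cos(121°)
Δλ/λ_C = 1 - -0.5150
Δλ/λ_C = 1.5150

This means the shift is 1.5150 × λ_C = 3.6760 pm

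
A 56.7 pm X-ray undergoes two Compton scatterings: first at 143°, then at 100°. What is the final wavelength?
63.9117 pm

Apply Compton shift twice:

First scattering at θ₁ = 143°:
Δλ₁ = λ_C(1 - cos(143°))
Δλ₁ = 2.4263 × 1.7986
Δλ₁ = 4.3640 pm

After first scattering:
λ₁ = 56.7 + 4.3640 = 61.0640 pm

Second scattering at θ₂ = 100°:
Δλ₂ = λ_C(1 - cos(100°))
Δλ₂ = 2.4263 × 1.1736
Δλ₂ = 2.8476 pm

Final wavelength:
λ₂ = 61.0640 + 2.8476 = 63.9117 pm

Total shift: Δλ_total = 4.3640 + 2.8476 = 7.2117 pm

(Intermediate values are shown rounded; full precision is carried through to the final answer.)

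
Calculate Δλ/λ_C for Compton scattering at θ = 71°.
0.6744 λ_C

The Compton shift formula is:
Δλ = λ_C(1 - cos θ)

Dividing both sides by λ_C:
Δλ/λ_C = 1 - cos θ

For θ = 71°:
Δλ/λ_C = 1 - cos(71°)
Δλ/λ_C = 1 - 0.3256
Δλ/λ_C = 0.6744

This means the shift is 0.6744 × λ_C = 1.6364 pm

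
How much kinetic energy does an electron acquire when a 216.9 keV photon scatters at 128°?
88.2361 keV

By energy conservation: K_e = E_initial - E_final

First find the scattered photon energy:
Initial wavelength: λ = hc/E = 5.7162 pm
Compton shift: Δλ = λ_C(1 - cos(128°)) = 3.9201 pm
Final wavelength: λ' = 5.7162 + 3.9201 = 9.6363 pm
Final photon energy: E' = hc/λ' = 128.6639 keV

Electron kinetic energy:
K_e = E - E' = 216.9000 - 128.6639 = 88.2361 keV

(Intermediate values are shown rounded; full precision is carried through to the final answer.)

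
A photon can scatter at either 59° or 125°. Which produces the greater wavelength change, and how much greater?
125° produces the larger shift by a factor of 3.245

Calculate both shifts using Δλ = λ_C(1 - cos θ):

For θ₁ = 59°:
Δλ₁ = 2.4263 × (1 - cos(59°))
Δλ₁ = 2.4263 × 0.4850
Δλ₁ = 1.1767 pm

For θ₂ = 125°:
Δλ₂ = 2.4263 × (1 - cos(125°))
Δλ₂ = 2.4263 × 1.5736
Δλ₂ = 3.8180 pm

The 125° angle produces the larger shift.
Ratio: 3.8180/1.1767 = 3.245

(Intermediate values are shown rounded; full precision is carried through to the final answer.)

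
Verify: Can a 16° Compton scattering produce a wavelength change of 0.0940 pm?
Yes, consistent

Calculate the expected shift for θ = 16°:

Δλ_expected = λ_C(1 - cos(16°))
Δλ_expected = 2.4263 × (1 - cos(16°))
Δλ_expected = 2.4263 × 0.0387
Δλ_expected = 0.0940 pm

Given shift: 0.0940 pm
Expected shift: 0.0940 pm
Difference: 0.0000 pm

The values match. This is consistent with Compton scattering at the stated angle.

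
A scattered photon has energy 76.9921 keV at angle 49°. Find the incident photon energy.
81.2000 keV

Convert final energy to wavelength (hc ≈ 1239.842 keV·pm):
λ' = hc/E' = 1239.842 / 76.9921 = 16.1035 pm

Calculate the Compton shift:
Δλ = λ_C(1 - cos(49°))
Δλ = 2.4263 × (1 - cos(49°))
Δλ = 0.8345 pm

Initial wavelength:
λ = λ' - Δλ = 16.1035 - 0.8345 = 15.2690 pm

Initial energy:
E = hc/λ = 1239.842 / 15.2690 = 81.2000 keV

(Intermediate values are shown rounded; full precision is carried through to the final answer.)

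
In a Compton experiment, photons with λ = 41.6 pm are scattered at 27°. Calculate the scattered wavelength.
41.8645 pm

Using the Compton scattering formula:
λ' = λ + Δλ = λ + λ_C(1 - cos θ)

Given:
- Initial wavelength λ = 41.6 pm
- Scattering angle θ = 27°
- Compton wavelength λ_C ≈ 2.4263 pm

Calculate the shift:
Δλ = 2.4263 × (1 - cos(27°))
Δλ = 2.4263 × 0.1090
Δλ = 0.2645 pm

Final wavelength:
λ' = 41.6 + 0.2645 = 41.8645 pm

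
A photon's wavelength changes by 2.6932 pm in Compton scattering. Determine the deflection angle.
96.32°

From the Compton formula Δλ = λ_C(1 - cos θ), we can solve for θ:

cos θ = 1 - Δλ/λ_C

Given:
- Δλ = 2.6932 pm
- λ_C = h/(m_e·c) ≈ 2.42631024 pm

cos θ = 1 - 2.6932/2.42631024
cos θ = 1 - 1.109998
cos θ = -0.109998

θ = arccos(-0.109998)
θ = 96.32°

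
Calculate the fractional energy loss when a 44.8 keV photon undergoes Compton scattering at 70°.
0.0545 (or 5.45%)

Calculate initial and final photon energies:

Initial: E₀ = 44.8 keV → λ₀ = 27.6750 pm
Compton shift: Δλ = 1.5965 pm
Final wavelength: λ' = 29.2715 pm
Final energy: E' = 42.3566 keV

Fractional energy loss:
(E₀ - E')/E₀ = (44.8000 - 42.3566)/44.8000
= 2.4434/44.8000
= 0.0545
= 5.45%

(Intermediate values are shown rounded; full precision is carried through to the final answer.)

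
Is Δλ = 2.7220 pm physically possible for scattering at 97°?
Yes, consistent

Calculate the expected shift for θ = 97°:

Δλ_expected = λ_C(1 - cos(97°))
Δλ_expected = 2.4263 × (1 - cos(97°))
Δλ_expected = 2.4263 × 1.1219
Δλ_expected = 2.7220 pm

Given shift: 2.7220 pm
Expected shift: 2.7220 pm
Difference: 0.0000 pm

The values match. This is consistent with Compton scattering at the stated angle.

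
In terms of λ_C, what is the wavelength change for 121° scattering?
1.5150 λ_C

The Compton shift formula is:
Δλ = λ_C(1 - cos θ)

Dividing both sides by λ_C:
Δλ/λ_C = 1 - cos θ

For θ = 121°:
Δλ/λ_C = 1 - cos(121°)
Δλ/λ_C = 1 - -0.5150
Δλ/λ_C = 1.5150

This means the shift is 1.5150 × λ_C = 3.6760 pm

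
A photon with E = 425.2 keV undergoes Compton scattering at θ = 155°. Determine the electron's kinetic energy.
260.7908 keV

By energy conservation: K_e = E_initial - E_final

First find the scattered photon energy:
Initial wavelength: λ = hc/E = 2.9159 pm
Compton shift: Δλ = λ_C(1 - cos(155°)) = 4.6253 pm
Final wavelength: λ' = 2.9159 + 4.6253 = 7.5412 pm
Final photon energy: E' = hc/λ' = 164.4092 keV

Electron kinetic energy:
K_e = E - E' = 425.2000 - 164.4092 = 260.7908 keV

(Intermediate values are shown rounded; full precision is carried through to the final answer.)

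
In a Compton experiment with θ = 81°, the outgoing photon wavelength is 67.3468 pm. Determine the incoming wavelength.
65.3000 pm

From λ' = λ + Δλ, we have λ = λ' - Δλ

First calculate the Compton shift:
Δλ = λ_C(1 - cos θ)
Δλ = 2.4263 × (1 - cos(81°))
Δλ = 2.4263 × 0.8436
Δλ = 2.0468 pm

Initial wavelength:
λ = λ' - Δλ
λ = 67.3468 - 2.0468
λ = 65.3000 pm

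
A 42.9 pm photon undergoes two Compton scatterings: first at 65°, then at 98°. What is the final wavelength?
47.0649 pm

Apply Compton shift twice:

First scattering at θ₁ = 65°:
Δλ₁ = λ_C(1 - cos(65°))
Δλ₁ = 2.4263 × 0.5774
Δλ₁ = 1.4009 pm

After first scattering:
λ₁ = 42.9 + 1.4009 = 44.3009 pm

Second scattering at θ₂ = 98°:
Δλ₂ = λ_C(1 - cos(98°))
Δλ₂ = 2.4263 × 1.1392
Δλ₂ = 2.7640 pm

Final wavelength:
λ₂ = 44.3009 + 2.7640 = 47.0649 pm

Total shift: Δλ_total = 1.4009 + 2.7640 = 4.1649 pm

(Intermediate values are shown rounded; full precision is carried through to the final answer.)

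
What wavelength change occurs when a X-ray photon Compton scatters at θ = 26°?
0.2456 pm

Using the Compton scattering formula:
Δλ = λ_C(1 - cos θ)

where λ_C = h/(m_e·c) ≈ 2.4263 pm is the Compton wavelength of an electron.

For θ = 26°:
cos(26°) = 0.8988
1 - cos(26°) = 0.1012

Δλ = 2.4263 × 0.1012
Δλ = 0.2456 pm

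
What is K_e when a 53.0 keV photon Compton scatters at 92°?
5.1375 keV

By energy conservation: K_e = E_initial - E_final

First find the scattered photon energy:
Initial wavelength: λ = hc/E = 23.3932 pm
Compton shift: Δλ = λ_C(1 - cos(92°)) = 2.5110 pm
Final wavelength: λ' = 23.3932 + 2.5110 = 25.9042 pm
Final photon energy: E' = hc/λ' = 47.8625 keV

Electron kinetic energy:
K_e = E - E' = 53.0000 - 47.8625 = 5.1375 keV

(Intermediate values are shown rounded; full precision is carried through to the final answer.)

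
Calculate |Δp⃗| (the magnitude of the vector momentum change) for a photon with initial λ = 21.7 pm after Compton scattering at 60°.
2.9759e-23 kg·m/s

Photon momentum magnitude is p = h/λ.

Initial momentum:
p₀ = h/λ = 6.6261e-34/2.1700e-11 = 3.0535e-23 kg·m/s

After scattering:
λ' = λ + Δλ = 21.7 + 1.2132 = 22.9132 pm
p' = h/λ' = 6.6261e-34/2.2913e-11 = 2.8918e-23 kg·m/s

Momentum is a vector; the scattered photon's direction makes angle θ = 60° with the incident direction. The magnitude of the vector change Δp⃗ = p⃗₀ − p⃗' is found from the law of cosines:
|Δp⃗|² = p₀² + p'² − 2p₀p'cos θ
|Δp⃗|² = (3.0535e-23)² + (2.8918e-23)² − 2·3.0535e-23·2.8918e-23·cos(60°)
|Δp⃗| = 2.9759e-23 kg·m/s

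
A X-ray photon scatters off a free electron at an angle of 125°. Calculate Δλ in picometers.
3.8180 pm

Using the Compton scattering formula:
Δλ = λ_C(1 - cos θ)

where λ_C = h/(m_e·c) ≈ 2.4263 pm is the Compton wavelength of an electron.

For θ = 125°:
cos(125°) = -0.5736
1 - cos(125°) = 1.5736

Δλ = 2.4263 × 1.5736
Δλ = 3.8180 pm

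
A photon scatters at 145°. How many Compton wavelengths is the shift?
1.8192 λ_C

The Compton shift formula is:
Δλ = λ_C(1 - cos θ)

Dividing both sides by λ_C:
Δλ/λ_C = 1 - cos θ

For θ = 145°:
Δλ/λ_C = 1 - cos(145°)
Δλ/λ_C = 1 - -0.8192
Δλ/λ_C = 1.8192

This means the shift is 1.8192 × λ_C = 4.4138 pm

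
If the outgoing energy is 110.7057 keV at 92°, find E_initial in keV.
142.7000 keV

Convert final energy to wavelength (hc ≈ 1239.842 keV·pm):
λ' = hc/E' = 1239.842 / 110.7057 = 11.1994 pm

Calculate the Compton shift:
Δλ = λ_C(1 - cos(92°))
Δλ = 2.4263 × (1 - cos(92°))
Δλ = 2.5110 pm

Initial wavelength:
λ = λ' - Δλ = 11.1994 - 2.5110 = 8.6885 pm

Initial energy:
E = hc/λ = 1239.842 / 8.6885 = 142.7000 keV

(Intermediate values are shown rounded; full precision is carried through to the final answer.)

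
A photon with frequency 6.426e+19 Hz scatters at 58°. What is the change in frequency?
1.262e+19 Hz (decrease)

Convert frequency to wavelength (c = 299792458 m/s):
λ₀ = c/f₀ = 299792458/6.426e+19 = 4.6653044e-12 m = 4.6653 pm

Calculate Compton shift:
Δλ = λ_C(1 - cos(58°)) = 1.1406 pm

Final wavelength:
λ' = λ₀ + Δλ = 4.6653 + 1.1406 = 5.8059 pm

Final frequency:
f' = c/λ' = 299792458/5.8058661e-12 = 5.1636131e+19 Hz

Frequency shift (decrease):
Δf = f₀ - f' = 6.426e+19 - 5.1636131e+19 = 1.262e+19 Hz

(Intermediate values are shown rounded; full precision is carried through to the final answer.)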